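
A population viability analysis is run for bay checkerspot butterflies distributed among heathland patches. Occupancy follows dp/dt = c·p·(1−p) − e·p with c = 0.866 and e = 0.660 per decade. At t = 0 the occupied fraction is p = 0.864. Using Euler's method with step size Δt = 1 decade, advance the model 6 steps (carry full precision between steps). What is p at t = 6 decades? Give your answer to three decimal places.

0.268

Update rule: p ← p + [c·p·(1−p) − e·p]·Δt with Δt = 1.
t = 1: p = 0.86400 + (-0.46848) = 0.39552
t = 2: p = 0.39552 + (-0.05400) = 0.34152
t = 3: p = 0.34152 + (-0.03065) = 0.31087
t = 4: p = 0.31087 + (-0.01965) = 0.29122
t = 5: p = 0.29122 + (-0.01345) = 0.27776
t = 6: p = 0.27776 + (-0.00960) = 0.26817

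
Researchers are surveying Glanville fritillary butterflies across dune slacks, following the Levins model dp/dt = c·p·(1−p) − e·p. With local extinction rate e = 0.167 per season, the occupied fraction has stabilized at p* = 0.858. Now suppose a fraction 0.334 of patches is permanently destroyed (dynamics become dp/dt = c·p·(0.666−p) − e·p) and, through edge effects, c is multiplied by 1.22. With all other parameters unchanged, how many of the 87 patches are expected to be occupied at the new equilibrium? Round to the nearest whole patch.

48

Balance c(1−p*) = e gives c = e/(1 − 0.85800) = 0.167/0.14200 = 1.17606.
New p* = 0.666 − e/c = 0.666 − 0.16700/1.43479 = 0.54961.
Expected occupied = 87 × 0.54961 = 47.82 ≈ 48.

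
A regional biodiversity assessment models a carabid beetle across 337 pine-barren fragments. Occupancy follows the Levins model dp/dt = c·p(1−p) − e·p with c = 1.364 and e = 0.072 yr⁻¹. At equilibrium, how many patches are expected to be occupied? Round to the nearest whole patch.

319

p* = 1 − e/c = 1 − 0.072/1.364 = 0.9472.
Expected occupied patches = N × p* = 337 × 0.9472 = 319.21 ≈ 319.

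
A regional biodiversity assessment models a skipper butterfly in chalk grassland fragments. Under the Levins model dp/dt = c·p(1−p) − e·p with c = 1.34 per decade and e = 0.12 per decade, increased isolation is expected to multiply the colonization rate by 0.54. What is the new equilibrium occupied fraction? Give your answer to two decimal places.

0.83

Before: p* = 1 − 0.12/1.34 = 0.9104.
After the change, c = 0.7236, e = 0.12, so p* = 1 − 0.12/0.7236 = 0.8342.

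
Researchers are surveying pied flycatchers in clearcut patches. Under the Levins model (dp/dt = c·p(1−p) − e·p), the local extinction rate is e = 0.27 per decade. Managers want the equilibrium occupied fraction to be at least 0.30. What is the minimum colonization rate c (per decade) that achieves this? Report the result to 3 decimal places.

p* = 1 − e/c ≥ 0.30 requires e/c ≤ 0.7000, i.e. c ≥ e/0.7000.
c_min = 0.27/0.7000 = 0.3857.

0.386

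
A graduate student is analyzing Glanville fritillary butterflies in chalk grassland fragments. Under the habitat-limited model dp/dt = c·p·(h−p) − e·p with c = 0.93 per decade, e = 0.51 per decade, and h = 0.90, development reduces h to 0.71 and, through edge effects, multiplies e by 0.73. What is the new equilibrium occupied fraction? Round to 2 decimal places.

Before: p* = h − e/c = 0.90 − 0.51/0.93 = 0.90 − 0.5484 = 0.3516.
After: c = 0.93, e = 0.3723, h = 0.71; p* = 0.71 − 0.3723/0.93 = 0.3097.

0.31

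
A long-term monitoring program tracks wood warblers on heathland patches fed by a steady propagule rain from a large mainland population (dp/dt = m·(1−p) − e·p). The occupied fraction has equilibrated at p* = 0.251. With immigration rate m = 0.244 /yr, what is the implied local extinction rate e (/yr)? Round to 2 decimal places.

0.73

At equilibrium m(1−p*) = e·p*, so e = m(1−p*)/p*.
e = 0.244 × 0.7490 / 0.251 = 0.7281.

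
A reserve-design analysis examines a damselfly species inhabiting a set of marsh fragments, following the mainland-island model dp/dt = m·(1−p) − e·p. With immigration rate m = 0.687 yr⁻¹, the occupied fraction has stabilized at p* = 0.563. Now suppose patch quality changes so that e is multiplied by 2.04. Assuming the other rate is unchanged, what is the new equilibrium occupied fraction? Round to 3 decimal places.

Balance m(1−p*) = e·p* gives e = m(1−p*)/p* = 0.687×0.43700/0.56300 = 0.53325.
New p* = m/(m+e) = 0.68700/(0.68700+1.08783) = 0.38708.

0.387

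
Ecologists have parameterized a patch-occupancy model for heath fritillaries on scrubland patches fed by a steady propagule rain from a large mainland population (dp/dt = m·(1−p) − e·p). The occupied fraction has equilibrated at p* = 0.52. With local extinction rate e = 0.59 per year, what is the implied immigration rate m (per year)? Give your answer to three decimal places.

0.639

At equilibrium m(1−p*) = e·p*, so m = e·p*/(1−p*).
m = 0.59 × 0.52 / 0.4800 = 0.3068/0.4800 = 0.6392.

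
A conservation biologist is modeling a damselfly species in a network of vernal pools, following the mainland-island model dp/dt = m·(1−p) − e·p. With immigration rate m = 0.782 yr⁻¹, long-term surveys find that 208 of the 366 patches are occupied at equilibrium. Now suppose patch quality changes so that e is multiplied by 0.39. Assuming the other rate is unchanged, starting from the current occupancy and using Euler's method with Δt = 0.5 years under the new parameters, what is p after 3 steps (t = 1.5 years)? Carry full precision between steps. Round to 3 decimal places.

Observed p* = 208/366 = 0.56831.
Balance m(1−p*) = e·p* gives e = m(1−p*)/p* = 0.782×0.43169/0.56831 = 0.59402.
Starting from p₀ = 0.56831; update p ← p + (dp/dt)·Δt with the new parameters.
step 1: Δp = +0.10296, p = 0.67127
step 2: Δp = +0.05078, p = 0.72205
step 3: Δp = +0.02504, p = 0.74709

0.747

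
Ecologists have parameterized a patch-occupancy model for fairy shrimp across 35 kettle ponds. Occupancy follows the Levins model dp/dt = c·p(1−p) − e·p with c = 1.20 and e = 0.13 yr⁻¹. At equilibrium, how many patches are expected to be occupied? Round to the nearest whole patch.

p* = 1 − e/c = 1 − 0.13/1.20 = 0.8917.
Expected occupied patches = N × p* = 35 × 0.8917 = 31.21 ≈ 31.

31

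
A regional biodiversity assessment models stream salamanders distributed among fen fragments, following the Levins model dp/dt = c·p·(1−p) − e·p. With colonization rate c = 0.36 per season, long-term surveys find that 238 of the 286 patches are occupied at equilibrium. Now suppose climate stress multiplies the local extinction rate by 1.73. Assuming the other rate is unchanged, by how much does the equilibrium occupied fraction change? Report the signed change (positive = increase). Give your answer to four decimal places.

-0.1225

Observed p* = 238/286 = 0.83217.
Balance c(1−p*) = e gives e = 0.36×(1 − 0.83217) = 0.06042.
New p* = 1 − e/c = 1 − 0.10453/0.36000 = 0.70964.
Δp* = 0.70964 − 0.83217 = -0.12253.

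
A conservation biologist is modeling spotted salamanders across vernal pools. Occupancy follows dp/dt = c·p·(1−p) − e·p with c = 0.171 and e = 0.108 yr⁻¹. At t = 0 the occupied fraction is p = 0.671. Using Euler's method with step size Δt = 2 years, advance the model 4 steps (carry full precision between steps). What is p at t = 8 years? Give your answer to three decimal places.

0.492

Update rule: p ← p + [c·p·(1−p) − e·p]·Δt with Δt = 2.
  1  |  dp/dt·Δt = -0.069436  |  p_1 = 0.601564
  2  |  dp/dt·Δt = -0.047966  |  p_2 = 0.553598
  3  |  dp/dt·Δt = -0.035060  |  p_3 = 0.518538
  4  |  dp/dt·Δt = -0.026622  |  p_4 = 0.491917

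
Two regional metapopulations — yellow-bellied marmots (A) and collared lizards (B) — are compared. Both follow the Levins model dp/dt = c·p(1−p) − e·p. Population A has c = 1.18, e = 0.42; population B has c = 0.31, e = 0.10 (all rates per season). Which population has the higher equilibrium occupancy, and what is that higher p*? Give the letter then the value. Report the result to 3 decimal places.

A: p*_A = 1 − 0.42/1.18 = 0.6441.
B: p*_B = 1 − 0.10/0.31 = 0.6774.
B is higher at 0.6774.

B, 0.677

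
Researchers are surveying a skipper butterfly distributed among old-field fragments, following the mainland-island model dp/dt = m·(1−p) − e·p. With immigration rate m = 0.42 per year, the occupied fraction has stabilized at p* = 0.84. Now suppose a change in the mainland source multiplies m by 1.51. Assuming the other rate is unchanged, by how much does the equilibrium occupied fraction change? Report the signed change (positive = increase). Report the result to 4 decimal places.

0.0480

Balance m(1−p*) = e·p* gives e = m(1−p*)/p* = 0.42×0.16000/0.84000 = 0.08000.
New p* = m/(m+e) = 0.63420/(0.63420+0.08000) = 0.88799.
Δp* = 0.88799 − 0.84000 = +0.04799.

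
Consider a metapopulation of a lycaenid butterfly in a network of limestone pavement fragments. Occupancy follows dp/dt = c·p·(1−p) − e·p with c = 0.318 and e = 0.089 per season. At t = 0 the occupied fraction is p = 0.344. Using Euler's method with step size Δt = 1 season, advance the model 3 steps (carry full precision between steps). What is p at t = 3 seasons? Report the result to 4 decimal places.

0.4660

Update rule: p ← p + [c·p·(1−p) − e·p]·Δt with Δt = 1.
  1  |  dp/dt·Δt = +0.041145  |  p_1 = 0.385145
  2  |  dp/dt·Δt = +0.041027  |  p_2 = 0.426172
  3  |  dp/dt·Δt = +0.039837  |  p_3 = 0.466010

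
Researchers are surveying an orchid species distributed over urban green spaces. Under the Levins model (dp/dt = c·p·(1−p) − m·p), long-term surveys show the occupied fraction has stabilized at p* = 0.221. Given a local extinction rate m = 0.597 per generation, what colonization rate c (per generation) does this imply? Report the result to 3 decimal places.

0.766

At equilibrium c(1−p*) = m, so c = m/(1−p*).
c = 0.597/(1 − 0.221) = 0.597/0.7790 = 0.7664.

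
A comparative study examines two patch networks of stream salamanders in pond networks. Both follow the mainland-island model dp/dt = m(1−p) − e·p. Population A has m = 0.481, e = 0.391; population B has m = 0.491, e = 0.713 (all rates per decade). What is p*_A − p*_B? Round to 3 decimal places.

0.144

A: p*_A = m/(m+e) = 0.481/0.8720 = 0.5516.
B: p*_B = 0.491/1.2040 = 0.4078.
p*_A − p*_B = 0.5516 − 0.4078 = 0.1438.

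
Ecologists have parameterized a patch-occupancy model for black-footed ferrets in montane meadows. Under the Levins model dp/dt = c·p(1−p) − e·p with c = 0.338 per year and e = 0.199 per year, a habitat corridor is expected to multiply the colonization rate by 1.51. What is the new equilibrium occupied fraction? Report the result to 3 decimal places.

Before: p* = 1 − 0.199/0.338 = 0.4112.
After the change, c = 0.51038, e = 0.199, so p* = 1 − 0.199/0.51038 = 0.6101.

0.610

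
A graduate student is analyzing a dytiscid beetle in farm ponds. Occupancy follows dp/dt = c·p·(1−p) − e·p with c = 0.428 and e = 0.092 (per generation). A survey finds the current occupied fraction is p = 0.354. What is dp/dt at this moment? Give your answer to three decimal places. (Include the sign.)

Colonization term: c·p·(1−p) = 0.428×0.354×0.6460 = 0.09788.
Extinction term: e·p = 0.03257.
dp/dt = 0.09788 − 0.03257 = 0.06531.

0.065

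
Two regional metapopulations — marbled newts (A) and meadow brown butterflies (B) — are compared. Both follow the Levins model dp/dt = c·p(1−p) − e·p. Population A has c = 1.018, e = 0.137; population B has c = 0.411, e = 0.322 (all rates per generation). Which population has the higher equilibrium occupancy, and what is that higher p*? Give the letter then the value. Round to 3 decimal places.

A, 0.865

A: p*_A = 1 − 0.137/1.018 = 0.8654.
B: p*_B = 1 − 0.322/0.411 = 0.2165.
A is higher at 0.8654.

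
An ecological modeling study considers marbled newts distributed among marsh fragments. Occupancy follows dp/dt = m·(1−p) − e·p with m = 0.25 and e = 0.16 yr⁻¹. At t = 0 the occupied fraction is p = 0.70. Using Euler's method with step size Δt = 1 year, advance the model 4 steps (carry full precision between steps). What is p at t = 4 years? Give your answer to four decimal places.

Update rule: p ← p + [m·(1−p) − e·p]·Δt with Δt = 1.
step 1: Δp = -0.03700, p = 0.66300
step 2: Δp = -0.02183, p = 0.64117
step 3: Δp = -0.01288, p = 0.62829
step 4: Δp = -0.00760, p = 0.62069

0.6207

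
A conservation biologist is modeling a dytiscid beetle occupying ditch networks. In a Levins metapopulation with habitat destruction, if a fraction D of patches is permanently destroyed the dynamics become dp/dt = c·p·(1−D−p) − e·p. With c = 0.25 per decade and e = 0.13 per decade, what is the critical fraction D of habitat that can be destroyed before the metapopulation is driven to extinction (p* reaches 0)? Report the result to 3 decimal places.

0.480

The nontrivial equilibrium is p* = (1−D) − e/c; extinction occurs when this hits zero.
So D_crit = 1 − e/c = 1 − 0.13/0.25 = 1 − 0.5200 = 0.4800.
This equals the undisturbed p*, a classic result of Lande's extension.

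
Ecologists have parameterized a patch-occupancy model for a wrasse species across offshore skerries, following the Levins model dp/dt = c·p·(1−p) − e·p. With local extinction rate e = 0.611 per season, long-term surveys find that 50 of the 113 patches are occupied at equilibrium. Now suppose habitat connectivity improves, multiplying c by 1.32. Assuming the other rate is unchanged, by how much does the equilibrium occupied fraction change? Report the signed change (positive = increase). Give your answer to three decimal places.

0.135

Observed p* = 50/113 = 0.44248.
Balance c(1−p*) = e gives c = e/(1 − 0.44248) = 0.611/0.55752 = 1.09592.
New p* = 1 − e/c = 1 − 0.61100/1.44661 = 0.57763.
Δp* = 0.57763 − 0.44248 = +0.13515.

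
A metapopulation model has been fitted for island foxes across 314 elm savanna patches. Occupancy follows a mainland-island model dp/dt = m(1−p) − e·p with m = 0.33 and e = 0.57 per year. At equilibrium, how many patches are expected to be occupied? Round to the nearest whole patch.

115

p* = m/(m+e) = 0.33/0.9000 = 0.3667.
Expected occupied patches = N × p* = 314 × 0.3667 = 115.13 ≈ 115.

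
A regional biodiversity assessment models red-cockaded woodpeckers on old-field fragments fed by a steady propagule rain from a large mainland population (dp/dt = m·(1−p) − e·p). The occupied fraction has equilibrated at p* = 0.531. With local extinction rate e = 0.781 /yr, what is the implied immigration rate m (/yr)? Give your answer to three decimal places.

At equilibrium m(1−p*) = e·p*, so m = e·p*/(1−p*).
m = 0.781 × 0.531 / 0.4690 = 0.4147/0.4690 = 0.8842.

0.884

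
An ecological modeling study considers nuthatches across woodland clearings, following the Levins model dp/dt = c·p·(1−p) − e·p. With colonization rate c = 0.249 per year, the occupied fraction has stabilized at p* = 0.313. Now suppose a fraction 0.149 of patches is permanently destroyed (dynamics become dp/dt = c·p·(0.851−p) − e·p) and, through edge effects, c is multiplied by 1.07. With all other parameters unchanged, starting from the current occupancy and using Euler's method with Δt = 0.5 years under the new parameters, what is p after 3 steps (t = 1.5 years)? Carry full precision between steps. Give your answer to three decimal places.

Balance c(1−p*) = e gives e = 0.249×(1 − 0.31300) = 0.17106.
Starting from p₀ = 0.31300; update p ← p + (dp/dt)·Δt with the new parameters.
p: 0.31300 → 0.30866  (Δp = -0.00434)
p: 0.30866 → 0.30456  (Δp = -0.00410)
p: 0.30456 → 0.30068  (Δp = -0.00388)

0.301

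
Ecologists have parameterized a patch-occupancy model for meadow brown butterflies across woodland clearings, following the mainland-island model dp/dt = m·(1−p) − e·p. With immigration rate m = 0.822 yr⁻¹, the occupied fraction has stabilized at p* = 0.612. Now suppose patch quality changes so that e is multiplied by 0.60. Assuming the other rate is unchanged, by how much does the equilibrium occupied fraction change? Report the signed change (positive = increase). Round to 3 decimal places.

Balance m(1−p*) = e·p* gives e = m(1−p*)/p* = 0.822×0.38800/0.61200 = 0.52114.
New p* = m/(m+e) = 0.82200/(0.82200+0.31268) = 0.72443.
Δp* = 0.72443 − 0.61200 = +0.11243.

0.112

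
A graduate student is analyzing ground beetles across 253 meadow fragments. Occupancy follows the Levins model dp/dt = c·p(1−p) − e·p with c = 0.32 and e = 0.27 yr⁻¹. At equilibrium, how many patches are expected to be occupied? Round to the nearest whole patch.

40

p* = 1 − e/c = 1 − 0.27/0.32 = 0.1562.
Expected occupied patches = N × p* = 253 × 0.1562 = 39.53 ≈ 40.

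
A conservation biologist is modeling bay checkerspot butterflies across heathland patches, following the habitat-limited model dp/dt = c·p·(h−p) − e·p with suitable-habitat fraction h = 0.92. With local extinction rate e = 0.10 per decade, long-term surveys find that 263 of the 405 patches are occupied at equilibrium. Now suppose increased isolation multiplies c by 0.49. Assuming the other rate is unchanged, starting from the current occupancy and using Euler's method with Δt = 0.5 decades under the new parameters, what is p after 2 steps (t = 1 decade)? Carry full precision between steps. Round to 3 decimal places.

Observed p* = 263/405 = 0.64938.
Balance c(h−p*) = e gives c = e/(0.92 − 0.64938) = 0.10/0.27062 = 0.36953.
Starting from p₀ = 0.64938; update p ← p + (dp/dt)·Δt with the new parameters.
  1  |  dp/dt·Δt = -0.016559  |  p_1 = 0.632823
  2  |  dp/dt·Δt = -0.015188  |  p_2 = 0.617635

0.618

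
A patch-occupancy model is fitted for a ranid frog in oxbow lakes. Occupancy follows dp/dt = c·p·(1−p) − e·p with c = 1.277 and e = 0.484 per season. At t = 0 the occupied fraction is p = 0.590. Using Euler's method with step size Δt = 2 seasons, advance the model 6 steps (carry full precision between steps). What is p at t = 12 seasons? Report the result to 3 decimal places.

Update rule: p ← p + [c·p·(1−p) − e·p]·Δt with Δt = 2.
t = 2: p = 0.59000 + (+0.04669) = 0.63669
t = 4: p = 0.63669 + (-0.02554) = 0.61115
t = 6: p = 0.61115 + (+0.01535) = 0.62650
t = 8: p = 0.62650 + (-0.00883) = 0.61768
t = 10: p = 0.61768 + (+0.00522) = 0.62290
t = 12: p = 0.62290 + (-0.00304) = 0.61986

0.620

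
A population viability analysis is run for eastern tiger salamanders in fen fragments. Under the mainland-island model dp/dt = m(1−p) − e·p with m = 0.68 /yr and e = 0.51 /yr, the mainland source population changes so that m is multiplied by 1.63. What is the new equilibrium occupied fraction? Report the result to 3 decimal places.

0.685

Before: p* = 0.68/(0.68+0.51) = 0.5714.
After: m = 1.1084, e = 0.51; p* = 1.1084/1.6184 = 0.6849.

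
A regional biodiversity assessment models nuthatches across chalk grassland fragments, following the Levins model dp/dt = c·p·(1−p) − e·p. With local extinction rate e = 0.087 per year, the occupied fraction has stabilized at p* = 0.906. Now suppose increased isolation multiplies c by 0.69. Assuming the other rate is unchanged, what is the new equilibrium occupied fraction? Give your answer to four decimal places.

0.8638

Balance c(1−p*) = e gives c = e/(1 − 0.90600) = 0.087/0.09400 = 0.92553.
New p* = 1 − e/c = 1 − 0.08700/0.63862 = 0.86377.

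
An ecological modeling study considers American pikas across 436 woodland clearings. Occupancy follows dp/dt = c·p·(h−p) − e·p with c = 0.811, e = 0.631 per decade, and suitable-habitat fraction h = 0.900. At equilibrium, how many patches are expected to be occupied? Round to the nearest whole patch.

53

p* = h − e/c = 0.900 − 0.7781 = 0.1219.
Expected occupied patches = N × p* = 436 × 0.1219 = 53.17 ≈ 53.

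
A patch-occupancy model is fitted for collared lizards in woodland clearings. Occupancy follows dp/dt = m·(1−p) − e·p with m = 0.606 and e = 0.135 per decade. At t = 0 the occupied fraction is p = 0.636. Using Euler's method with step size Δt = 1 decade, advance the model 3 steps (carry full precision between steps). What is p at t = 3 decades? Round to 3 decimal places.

0.815

Update rule: p ← p + [m·(1−p) − e·p]·Δt with Δt = 1.
  1  |  dp/dt·Δt = +0.134724  |  p_1 = 0.770724
  2  |  dp/dt·Δt = +0.034894  |  p_2 = 0.805618
  3  |  dp/dt·Δt = +0.009037  |  p_3 = 0.814655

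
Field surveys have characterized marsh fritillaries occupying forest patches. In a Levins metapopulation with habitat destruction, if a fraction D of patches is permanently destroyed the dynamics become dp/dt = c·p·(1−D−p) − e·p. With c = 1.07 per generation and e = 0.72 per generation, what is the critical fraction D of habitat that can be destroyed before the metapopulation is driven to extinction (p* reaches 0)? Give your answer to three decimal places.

The nontrivial equilibrium is p* = (1−D) − e/c; extinction occurs when this hits zero.
So D_crit = 1 − e/c = 1 − 0.72/1.07 = 1 − 0.6729 = 0.3271.
This equals the undisturbed p*, a classic result of Lande's extension.

0.327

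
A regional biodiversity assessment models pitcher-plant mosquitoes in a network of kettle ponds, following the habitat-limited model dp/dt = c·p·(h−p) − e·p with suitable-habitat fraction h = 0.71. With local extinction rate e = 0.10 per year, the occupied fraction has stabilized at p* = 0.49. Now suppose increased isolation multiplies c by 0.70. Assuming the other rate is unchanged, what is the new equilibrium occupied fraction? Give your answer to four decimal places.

0.3957

Balance c(h−p*) = e gives c = e/(0.71 − 0.49000) = 0.10/0.22000 = 0.45455.
New p* = 0.71 − e/c = 0.71 − 0.10000/0.31818 = 0.39571.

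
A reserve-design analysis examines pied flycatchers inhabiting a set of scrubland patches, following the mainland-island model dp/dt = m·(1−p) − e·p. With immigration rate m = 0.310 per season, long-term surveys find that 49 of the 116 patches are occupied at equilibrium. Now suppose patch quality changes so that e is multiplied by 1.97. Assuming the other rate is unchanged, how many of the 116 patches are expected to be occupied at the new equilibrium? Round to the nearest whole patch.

Observed p* = 49/116 = 0.42241.
Balance m(1−p*) = e·p* gives e = m(1−p*)/p* = 0.310×0.57759/0.42241 = 0.42388.
New p* = m/(m+e) = 0.31000/(0.31000+0.83504) = 0.27073.
Expected occupied = 116 × 0.27073 = 31.40 ≈ 31.

31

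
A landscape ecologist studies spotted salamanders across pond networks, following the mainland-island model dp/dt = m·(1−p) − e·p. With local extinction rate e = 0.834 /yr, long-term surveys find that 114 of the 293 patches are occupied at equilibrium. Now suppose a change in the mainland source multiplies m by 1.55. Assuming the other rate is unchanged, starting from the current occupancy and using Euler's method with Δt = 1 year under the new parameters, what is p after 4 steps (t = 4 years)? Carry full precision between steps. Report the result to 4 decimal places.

Observed p* = 114/293 = 0.38908.
Balance m(1−p*) = e·p* gives m = e·p*/(1−p*) = 0.834×0.38908/0.61092 = 0.53115.
Starting from p₀ = 0.38908; update p ← p + (dp/dt)·Δt with the new parameters.
step 1: Δp = +0.17847, p = 0.56755
step 2: Δp = -0.11731, p = 0.45024
step 3: Δp = +0.07710, p = 0.52735
step 4: Δp = -0.05068, p = 0.47667

0.4767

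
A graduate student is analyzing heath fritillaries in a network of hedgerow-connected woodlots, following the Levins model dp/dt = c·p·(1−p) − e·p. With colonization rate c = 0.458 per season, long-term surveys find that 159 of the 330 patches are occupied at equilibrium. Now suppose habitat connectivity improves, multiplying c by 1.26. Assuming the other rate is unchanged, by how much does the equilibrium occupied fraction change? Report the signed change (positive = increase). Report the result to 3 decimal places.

Observed p* = 159/330 = 0.48182.
Balance c(1−p*) = e gives e = 0.458×(1 − 0.48182) = 0.23733.
New p* = 1 − e/c = 1 − 0.23733/0.57708 = 0.58874.
Δp* = 0.58874 − 0.48182 = +0.10692.

0.107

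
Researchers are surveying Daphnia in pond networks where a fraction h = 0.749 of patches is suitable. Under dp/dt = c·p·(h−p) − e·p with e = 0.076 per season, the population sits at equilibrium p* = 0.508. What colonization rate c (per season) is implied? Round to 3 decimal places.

At equilibrium c(h−p*) = e, so c = e/(h−p*).
c = 0.076/(0.749 − 0.508) = 0.076/0.2410 = 0.3154.

0.315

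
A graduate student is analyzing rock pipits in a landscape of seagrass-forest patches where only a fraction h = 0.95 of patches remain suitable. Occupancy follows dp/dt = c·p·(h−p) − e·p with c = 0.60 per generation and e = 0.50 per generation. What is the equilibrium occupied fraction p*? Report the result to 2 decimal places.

0.12

Setting dp/dt = 0 and dividing by p* gives c·(h−p*) = e.
So p* = h − e/c = 0.95 − 0.50/0.60 = 0.95 − 0.8333 = 0.1167.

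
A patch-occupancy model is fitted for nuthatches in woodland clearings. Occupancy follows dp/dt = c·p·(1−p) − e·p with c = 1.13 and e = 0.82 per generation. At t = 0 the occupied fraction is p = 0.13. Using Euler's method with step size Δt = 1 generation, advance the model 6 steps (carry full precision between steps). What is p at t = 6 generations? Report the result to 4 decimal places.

Update rule: p ← p + [c·p·(1−p) − e·p]·Δt with Δt = 1.
t = 1: p = 0.13000 + (+0.02120) = 0.15120
t = 2: p = 0.15120 + (+0.02104) = 0.17224
t = 3: p = 0.17224 + (+0.01987) = 0.19211
t = 4: p = 0.19211 + (+0.01785) = 0.20996
t = 5: p = 0.20996 + (+0.01527) = 0.22524
t = 6: p = 0.22524 + (+0.01250) = 0.23773

0.2377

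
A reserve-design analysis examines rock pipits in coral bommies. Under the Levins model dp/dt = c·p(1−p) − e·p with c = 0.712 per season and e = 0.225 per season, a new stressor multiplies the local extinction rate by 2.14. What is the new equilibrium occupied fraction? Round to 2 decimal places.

Before: p* = 1 − 0.225/0.712 = 0.6840.
After the change, c = 0.712, e = 0.4815, so p* = 1 − 0.4815/0.712 = 0.3237.

0.32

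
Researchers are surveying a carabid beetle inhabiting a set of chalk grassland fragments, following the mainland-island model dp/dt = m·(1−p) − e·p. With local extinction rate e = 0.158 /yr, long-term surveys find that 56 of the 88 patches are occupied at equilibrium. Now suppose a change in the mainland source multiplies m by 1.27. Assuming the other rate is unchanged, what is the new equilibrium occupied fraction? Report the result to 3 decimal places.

Observed p* = 56/88 = 0.63636.
Balance m(1−p*) = e·p* gives m = e·p*/(1−p*) = 0.158×0.63636/0.36364 = 0.27650.
New p* = m/(m+e) = 0.35116/(0.35116+0.15800) = 0.68968.

0.690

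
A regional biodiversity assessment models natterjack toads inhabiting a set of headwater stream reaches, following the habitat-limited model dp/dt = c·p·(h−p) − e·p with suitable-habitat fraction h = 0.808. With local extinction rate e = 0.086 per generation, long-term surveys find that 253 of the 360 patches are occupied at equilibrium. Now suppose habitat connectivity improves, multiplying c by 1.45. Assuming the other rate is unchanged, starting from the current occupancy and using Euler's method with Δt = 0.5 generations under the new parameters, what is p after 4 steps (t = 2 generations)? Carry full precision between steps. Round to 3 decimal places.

Observed p* = 253/360 = 0.70278.
Balance c(h−p*) = e gives c = e/(0.808 − 0.70278) = 0.086/0.10522 = 0.81732.
Starting from p₀ = 0.70278; update p ← p + (dp/dt)·Δt with the new parameters.
p: 0.70278 → 0.71638  (Δp = +0.01360)
p: 0.71638 → 0.72447  (Δp = +0.00809)
p: 0.72447 → 0.72917  (Δp = +0.00471)
p: 0.72917 → 0.73188  (Δp = +0.00270)

0.732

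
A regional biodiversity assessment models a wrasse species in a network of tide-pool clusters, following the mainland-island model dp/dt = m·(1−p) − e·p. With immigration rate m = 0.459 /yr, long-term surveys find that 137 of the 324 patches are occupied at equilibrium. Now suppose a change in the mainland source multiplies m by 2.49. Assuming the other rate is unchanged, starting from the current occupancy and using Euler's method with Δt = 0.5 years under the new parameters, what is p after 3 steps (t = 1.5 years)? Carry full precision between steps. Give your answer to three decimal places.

0.646

Observed p* = 137/324 = 0.42284.
Balance m(1−p*) = e·p* gives e = m(1−p*)/p* = 0.459×0.57716/0.42284 = 0.62652.
Starting from p₀ = 0.42284; update p ← p + (dp/dt)·Δt with the new parameters.
p: 0.42284 → 0.62020  (Δp = +0.19736)
p: 0.62020 → 0.64296  (Δp = +0.02275)
p: 0.64296 → 0.64558  (Δp = +0.00262)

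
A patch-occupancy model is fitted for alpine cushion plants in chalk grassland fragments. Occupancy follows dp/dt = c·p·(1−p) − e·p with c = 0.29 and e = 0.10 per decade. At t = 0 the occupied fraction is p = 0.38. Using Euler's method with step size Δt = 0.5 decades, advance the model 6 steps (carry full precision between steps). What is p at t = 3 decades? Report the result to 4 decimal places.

0.4659

Update rule: p ← p + [c·p·(1−p) − e·p]·Δt with Δt = 0.5.
p: 0.38000 → 0.39516  (Δp = +0.01516)
p: 0.39516 → 0.41006  (Δp = +0.01490)
p: 0.41006 → 0.42463  (Δp = +0.01457)
p: 0.42463 → 0.43883  (Δp = +0.01419)
p: 0.43883 → 0.45259  (Δp = +0.01377)
p: 0.45259 → 0.46589  (Δp = +0.01329)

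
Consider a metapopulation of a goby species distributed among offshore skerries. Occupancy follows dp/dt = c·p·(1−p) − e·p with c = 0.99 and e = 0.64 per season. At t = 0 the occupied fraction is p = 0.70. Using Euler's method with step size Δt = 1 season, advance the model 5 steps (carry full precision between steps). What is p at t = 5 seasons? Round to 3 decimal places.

0.367

Update rule: p ← p + [c·p·(1−p) − e·p]·Δt with Δt = 1.
step 1: Δp = -0.24010, p = 0.45990
step 2: Δp = -0.04843, p = 0.41147
step 3: Δp = -0.02360, p = 0.38787
step 4: Δp = -0.01318, p = 0.37469
step 5: Δp = -0.00785, p = 0.36684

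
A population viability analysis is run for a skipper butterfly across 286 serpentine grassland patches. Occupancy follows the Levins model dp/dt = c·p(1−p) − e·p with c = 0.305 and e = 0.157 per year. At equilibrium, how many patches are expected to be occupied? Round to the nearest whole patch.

p* = 1 − e/c = 1 − 0.157/0.305 = 0.4852.
Expected occupied patches = N × p* = 286 × 0.4852 = 138.78 ≈ 139.

139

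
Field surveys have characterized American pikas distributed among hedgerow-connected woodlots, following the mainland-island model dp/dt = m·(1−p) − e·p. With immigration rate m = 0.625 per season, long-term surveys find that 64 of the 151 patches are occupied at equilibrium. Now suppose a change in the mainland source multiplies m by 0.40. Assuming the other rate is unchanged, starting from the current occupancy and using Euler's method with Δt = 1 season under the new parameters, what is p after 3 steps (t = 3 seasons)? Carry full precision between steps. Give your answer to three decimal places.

Observed p* = 64/151 = 0.42384.
Balance m(1−p*) = e·p* gives e = m(1−p*)/p* = 0.625×0.57616/0.42384 = 0.84961.
Starting from p₀ = 0.42384; update p ← p + (dp/dt)·Δt with the new parameters.
p: 0.42384 → 0.20778  (Δp = -0.21606)
p: 0.20778 → 0.22930  (Δp = +0.02152)
p: 0.22930 → 0.22716  (Δp = -0.00214)

0.227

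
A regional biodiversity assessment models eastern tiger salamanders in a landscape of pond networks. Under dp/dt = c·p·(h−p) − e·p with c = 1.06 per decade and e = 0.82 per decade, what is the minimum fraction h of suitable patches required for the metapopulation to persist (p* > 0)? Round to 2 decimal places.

0.77

p* = h − e/c is positive only when h > e/c.
h_min = e/c = 0.82/1.06 = 0.7736.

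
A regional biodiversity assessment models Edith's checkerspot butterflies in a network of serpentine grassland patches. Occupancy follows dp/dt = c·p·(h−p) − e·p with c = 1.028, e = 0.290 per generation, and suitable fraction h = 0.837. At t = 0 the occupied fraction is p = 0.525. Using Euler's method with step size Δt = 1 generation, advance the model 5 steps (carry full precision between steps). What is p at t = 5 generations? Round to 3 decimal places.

0.554

Update rule: p ← p + [c·p·(h−p) − e·p]·Δt with Δt = 1.
p: 0.52500 → 0.54114  (Δp = +0.01614)
p: 0.54114 → 0.54879  (Δp = +0.00766)
p: 0.54879 → 0.55224  (Δp = +0.00345)
p: 0.55224 → 0.55375  (Δp = +0.00151)
p: 0.55375 → 0.55440  (Δp = +0.00065)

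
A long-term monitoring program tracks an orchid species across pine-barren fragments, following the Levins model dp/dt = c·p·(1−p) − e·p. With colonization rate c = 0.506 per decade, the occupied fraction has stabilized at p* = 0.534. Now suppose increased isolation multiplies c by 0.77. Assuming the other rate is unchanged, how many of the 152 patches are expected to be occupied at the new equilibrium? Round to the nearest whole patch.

60

Balance c(1−p*) = e gives e = 0.506×(1 − 0.53400) = 0.23580.
New p* = 1 − e/c = 1 − 0.23580/0.38962 = 0.39479.
Expected occupied = 152 × 0.39479 = 60.01 ≈ 60.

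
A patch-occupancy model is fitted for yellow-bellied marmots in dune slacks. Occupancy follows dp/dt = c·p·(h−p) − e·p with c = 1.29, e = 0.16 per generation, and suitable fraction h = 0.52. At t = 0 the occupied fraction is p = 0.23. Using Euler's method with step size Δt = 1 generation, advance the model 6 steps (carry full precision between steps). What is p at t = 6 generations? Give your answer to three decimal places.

Update rule: p ← p + [c·p·(h−p) − e·p]·Δt with Δt = 1.
t = 1: p = 0.23000 + (+0.04924) = 0.27924
t = 2: p = 0.27924 + (+0.04205) = 0.32129
t = 3: p = 0.32129 + (+0.03095) = 0.35224
t = 4: p = 0.35224 + (+0.01987) = 0.37211
t = 5: p = 0.37211 + (+0.01145) = 0.38356
t = 6: p = 0.38356 + (+0.00614) = 0.38970

0.390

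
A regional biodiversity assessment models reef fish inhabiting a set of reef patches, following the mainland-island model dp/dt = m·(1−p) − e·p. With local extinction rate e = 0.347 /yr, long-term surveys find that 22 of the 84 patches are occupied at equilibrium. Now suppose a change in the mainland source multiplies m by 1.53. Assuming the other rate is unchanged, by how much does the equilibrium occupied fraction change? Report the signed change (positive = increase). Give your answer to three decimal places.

0.090

Observed p* = 22/84 = 0.26190.
Balance m(1−p*) = e·p* gives m = e·p*/(1−p*) = 0.347×0.26190/0.73810 = 0.12313.
New p* = m/(m+e) = 0.18839/(0.18839+0.34700) = 0.35187.
Δp* = 0.35187 − 0.26190 = +0.08997.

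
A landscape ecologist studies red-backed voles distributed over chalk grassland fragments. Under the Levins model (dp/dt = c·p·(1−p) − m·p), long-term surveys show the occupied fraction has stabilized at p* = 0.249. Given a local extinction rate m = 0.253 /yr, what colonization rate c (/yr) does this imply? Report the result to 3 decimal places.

At equilibrium c(1−p*) = m, so c = m/(1−p*).
c = 0.253/(1 − 0.249) = 0.253/0.7510 = 0.3369.

0.337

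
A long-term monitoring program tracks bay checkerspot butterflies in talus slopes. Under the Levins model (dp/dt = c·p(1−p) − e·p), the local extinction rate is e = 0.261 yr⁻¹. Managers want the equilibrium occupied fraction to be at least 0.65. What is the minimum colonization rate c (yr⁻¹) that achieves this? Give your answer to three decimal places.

p* = 1 − e/c ≥ 0.65 requires e/c ≤ 0.3500, i.e. c ≥ e/0.3500.
c_min = 0.261/0.3500 = 0.7457.

0.746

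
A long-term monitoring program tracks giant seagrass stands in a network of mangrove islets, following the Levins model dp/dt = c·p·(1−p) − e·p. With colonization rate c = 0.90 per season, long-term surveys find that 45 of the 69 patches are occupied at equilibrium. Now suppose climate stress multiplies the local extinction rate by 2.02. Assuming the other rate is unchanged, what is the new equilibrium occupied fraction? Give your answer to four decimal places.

Observed p* = 45/69 = 0.65217.
Balance c(1−p*) = e gives e = 0.90×(1 − 0.65217) = 0.31305.
New p* = 1 − e/c = 1 − 0.63236/0.90000 = 0.29738.

0.2974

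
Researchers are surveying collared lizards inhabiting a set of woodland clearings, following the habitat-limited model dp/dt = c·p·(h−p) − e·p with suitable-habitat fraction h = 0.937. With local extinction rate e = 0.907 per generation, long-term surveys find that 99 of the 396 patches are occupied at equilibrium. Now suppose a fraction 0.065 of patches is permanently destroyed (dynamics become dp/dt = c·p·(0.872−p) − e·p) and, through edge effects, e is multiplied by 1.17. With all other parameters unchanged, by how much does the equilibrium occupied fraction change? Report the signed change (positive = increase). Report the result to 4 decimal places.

Observed p* = 99/396 = 0.25000.
Balance c(h−p*) = e gives c = e/(0.937 − 0.25000) = 0.907/0.68700 = 1.32023.
New p* = 0.872 − e/c = 0.872 − 1.06119/1.32023 = 0.06821.
Δp* = 0.06821 − 0.25000 = -0.18179.

-0.1818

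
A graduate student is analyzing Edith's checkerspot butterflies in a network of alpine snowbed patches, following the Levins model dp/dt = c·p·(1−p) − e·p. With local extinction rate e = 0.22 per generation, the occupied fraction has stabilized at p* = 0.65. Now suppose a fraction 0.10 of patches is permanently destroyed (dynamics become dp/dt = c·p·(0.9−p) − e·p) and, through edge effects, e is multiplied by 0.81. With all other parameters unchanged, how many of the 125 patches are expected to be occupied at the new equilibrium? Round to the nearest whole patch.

77

Balance c(1−p*) = e gives c = e/(1 − 0.65000) = 0.22/0.35000 = 0.62857.
New p* = 0.9 − e/c = 0.9 − 0.17820/0.62857 = 0.61650.
Expected occupied = 125 × 0.61650 = 77.06 ≈ 77.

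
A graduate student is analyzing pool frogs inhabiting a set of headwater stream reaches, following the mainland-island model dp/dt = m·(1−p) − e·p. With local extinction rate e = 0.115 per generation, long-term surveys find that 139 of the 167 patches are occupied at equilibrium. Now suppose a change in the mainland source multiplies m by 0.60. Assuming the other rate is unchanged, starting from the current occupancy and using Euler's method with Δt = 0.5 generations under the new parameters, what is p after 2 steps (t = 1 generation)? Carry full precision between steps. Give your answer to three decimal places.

Observed p* = 139/167 = 0.83234.
Balance m(1−p*) = e·p* gives m = e·p*/(1−p*) = 0.115×0.83234/0.16766 = 0.57089.
Starting from p₀ = 0.83234; update p ← p + (dp/dt)·Δt with the new parameters.
p: 0.83234 → 0.81319  (Δp = -0.01914)
p: 0.81319 → 0.79843  (Δp = -0.01476)

0.798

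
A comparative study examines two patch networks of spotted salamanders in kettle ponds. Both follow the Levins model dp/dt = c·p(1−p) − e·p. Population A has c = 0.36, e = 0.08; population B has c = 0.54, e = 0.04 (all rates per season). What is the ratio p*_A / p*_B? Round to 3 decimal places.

A: p*_A = 1 − 0.08/0.36 = 0.7778.
B: p*_B = 1 − 0.04/0.54 = 0.9259.
p*_A / p*_B = 0.7778/0.9259 = 0.8400.

0.840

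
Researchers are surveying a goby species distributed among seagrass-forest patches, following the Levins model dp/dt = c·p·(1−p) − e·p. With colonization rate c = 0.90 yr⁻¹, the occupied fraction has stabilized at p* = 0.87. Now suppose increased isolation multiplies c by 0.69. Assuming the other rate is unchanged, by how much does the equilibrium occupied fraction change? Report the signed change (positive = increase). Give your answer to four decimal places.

Balance c(1−p*) = e gives e = 0.90×(1 − 0.87000) = 0.11700.
New p* = 1 − e/c = 1 − 0.11700/0.62100 = 0.81159.
Δp* = 0.81159 − 0.87000 = -0.05841.

-0.0584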